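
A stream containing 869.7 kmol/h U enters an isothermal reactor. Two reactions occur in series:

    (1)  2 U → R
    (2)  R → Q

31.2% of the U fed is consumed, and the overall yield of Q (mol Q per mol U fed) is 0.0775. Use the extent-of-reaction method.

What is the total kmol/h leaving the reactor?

734 kmol/h

Conversion of U: U consumed = 2ξ₁ = 0.312 × 869.7 → ξ₁ = 135.7 kmol/h.
Yield of Q: 1ξ₂ / 869.7 = 0.0775 → ξ₂ = 67.4 kmol/h.
Outlet amounts (n = n₀ + Σ ν·ξ):
  U: 869.7 − 2(135.7) = 598.4
  R: 0 + 1(135.7) − 1(67.4) = 68.27
  Q: 0 + 1(67.4) = 67.4
Total out = 598.4 + 68.27 + 67.4 = 734 kmol/h.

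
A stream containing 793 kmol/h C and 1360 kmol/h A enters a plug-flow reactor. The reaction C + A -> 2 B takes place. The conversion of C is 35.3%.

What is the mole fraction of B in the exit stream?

C reacted = 0.353 × 793 = 279.9 kmol/h; ν_C = −1, so ξ = 279.9/1 = 279.9 kmol/h.
Outlet amounts (n = n₀ + ν ξ):
  C: 793 − 1(279.9) = 513.1
  A: 1360 − 1(279.9) = 1080
  B: 0 + 2(279.9) = 559.9
Total out = 2153 kmol/h; y_B = 559.9 / 2153 = 0.26.

0.26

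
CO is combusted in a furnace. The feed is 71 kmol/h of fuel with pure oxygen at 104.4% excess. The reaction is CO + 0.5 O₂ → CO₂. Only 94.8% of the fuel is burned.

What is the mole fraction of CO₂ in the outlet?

Stoichiometric O₂ = 0.5 × 71 = 35.5 kmol/h; O₂ fed = 35.5 × 2.044 = 72.56 kmol/h.
Fuel reacted = 0.948 × 71 → ξ = 67.31 kmol/h.
Outlet (n = n₀ + ν ξ):
  CO: 71 − 1(67.31) = 3.692
  O₂: 72.56 − 0.5(67.31) = 38.91
  CO₂: 0 + 1(67.31) = 67.31
Total out = 109.9 kmol/h; y_CO₂ = 67.31 / 109.9 = 0.6124.

0.612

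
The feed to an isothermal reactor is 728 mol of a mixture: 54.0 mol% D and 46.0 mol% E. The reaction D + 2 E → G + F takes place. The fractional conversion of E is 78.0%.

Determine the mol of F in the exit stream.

E reacted = 0.78 × 334.9 = 261.2 mol; ν_E = −2, so ξ = 261.2/2 = 130.6 mol.
Outlet amounts (n = n₀ + ν ξ):
  D: 393.1 − 1(130.6) = 262.5
  E: 334.9 − 2(130.6) = 73.67
  G: 0 + 1(130.6) = 130.6
  F: 0 + 1(130.6) = 130.6

131 mol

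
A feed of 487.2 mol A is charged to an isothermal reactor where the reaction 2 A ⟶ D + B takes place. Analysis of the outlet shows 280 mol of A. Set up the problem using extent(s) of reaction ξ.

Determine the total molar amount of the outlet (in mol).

487 mol

For A: n = n₀ − 2ξ → 280 = 487.2 − 2ξ, giving ξ = 103.6 mol.
Outlet amounts (n = n₀ + ν ξ):
  A: 487.2 − 2(103.6) = 280
  D: 0 + 1(103.6) = 103.6
  B: 0 + 1(103.6) = 103.6
Total out = 280 + 103.6 + 103.6 = 487.2 mol.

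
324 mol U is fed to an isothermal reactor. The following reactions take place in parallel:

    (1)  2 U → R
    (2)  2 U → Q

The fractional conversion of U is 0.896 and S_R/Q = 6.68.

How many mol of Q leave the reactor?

18.9 mol

Conversion of U: U consumed = 0.896 × 324 = 290.3 mol = 2ξ₁ + 2ξ₂.
Selectivity: 1ξ₁ / (1ξ₂) = 6.68 → ξ₁ = 6.68 ξ₂.
Substitute: (2·6.68 + 2) ξ₂ = 290.3 → ξ₂ = 18.9 mol, ξ₁ = 126.3 mol.
Outlet amounts (n = n₀ + Σ ν·ξ):
  U: 324 − 2(126.3) − 2(18.9) = 33.7
  R: 0 + 1(126.3) = 126.3
  Q: 0 + 1(18.9) = 18.9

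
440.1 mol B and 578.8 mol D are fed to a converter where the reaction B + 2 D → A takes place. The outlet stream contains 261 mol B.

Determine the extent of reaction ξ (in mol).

For B: n = n₀ − 1ξ → 261 = 440.1 − 1ξ, giving ξ = 179.1 mol.
Outlet amounts (n = n₀ + ν ξ):
  B: 440.1 − 1(179.1) = 261
  D: 578.8 − 2(179.1) = 220.6
  A: 0 + 1(179.1) = 179.1

ξ = 179 mol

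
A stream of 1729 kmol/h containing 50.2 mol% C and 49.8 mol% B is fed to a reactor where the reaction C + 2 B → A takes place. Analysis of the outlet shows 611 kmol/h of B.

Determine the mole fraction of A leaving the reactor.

0.0845

For B: n = n₀ − 2ξ → 611 = 861 − 2ξ, giving ξ = 125 kmol/h.
Outlet amounts (n = n₀ + ν ξ):
  C: 868 − 1(125) = 742.9
  B: 861 − 2(125) = 611
  A: 0 + 1(125) = 125
Total out = 1479 kmol/h; y_A = 125 / 1479 = 0.08453.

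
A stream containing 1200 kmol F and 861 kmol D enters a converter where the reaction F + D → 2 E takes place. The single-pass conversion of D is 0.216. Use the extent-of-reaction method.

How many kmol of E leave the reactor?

372 kmol

D reacted = 0.216 × 861 = 186 kmol; ν_D = −1, so ξ = 186/1 = 186 kmol.
Outlet amounts (n = n₀ + ν ξ):
  F: 1200 − 1(186) = 1014
  D: 861 − 1(186) = 675
  E: 0 + 2(186) = 372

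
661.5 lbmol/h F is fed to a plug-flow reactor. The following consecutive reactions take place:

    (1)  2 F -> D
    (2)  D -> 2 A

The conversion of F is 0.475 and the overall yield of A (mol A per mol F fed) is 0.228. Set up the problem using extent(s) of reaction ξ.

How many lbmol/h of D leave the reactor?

81.7 lbmol/h

Conversion of F: F consumed = 2ξ₁ = 0.475 × 661.5 → ξ₁ = 157.1 lbmol/h.
Yield of A: 2ξ₂ / 661.5 = 0.228 → ξ₂ = 75.41 lbmol/h.
Outlet amounts (n = n₀ + Σ ν·ξ):
  F: 661.5 − 2(157.1) = 347.3
  D: 0 + 1(157.1) − 1(75.41) = 81.7
  A: 0 + 2(75.41) = 150.8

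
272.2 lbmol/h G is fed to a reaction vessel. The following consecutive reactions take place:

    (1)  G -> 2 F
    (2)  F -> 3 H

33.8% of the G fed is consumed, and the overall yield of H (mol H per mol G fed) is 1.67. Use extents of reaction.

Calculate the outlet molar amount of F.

32.5 lbmol/h

Conversion of G: G consumed = 1ξ₁ = 0.338 × 272.2 → ξ₁ = 92 lbmol/h.
Yield of H: 3ξ₂ / 272.2 = 1.67 → ξ₂ = 151.5 lbmol/h.
Outlet amounts (n = n₀ + Σ ν·ξ):
  G: 272.2 − 1(92) = 180.2
  F: 0 + 2(92) − 1(151.5) = 32.48
  H: 0 + 3(151.5) = 454.6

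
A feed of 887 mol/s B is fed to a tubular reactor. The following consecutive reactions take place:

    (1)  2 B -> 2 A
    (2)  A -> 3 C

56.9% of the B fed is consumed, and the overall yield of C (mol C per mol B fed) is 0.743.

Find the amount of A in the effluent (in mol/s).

285 mol/s

Conversion of B: B consumed = 2ξ₁ = 0.569 × 887 → ξ₁ = 252.4 mol/s.
Yield of C: 3ξ₂ / 887 = 0.743 → ξ₂ = 219.7 mol/s.
Outlet amounts (n = n₀ + Σ ν·ξ):
  B: 887 − 2(252.4) = 382.3
  A: 0 + 2(252.4) − 1(219.7) = 285
  C: 0 + 3(219.7) = 659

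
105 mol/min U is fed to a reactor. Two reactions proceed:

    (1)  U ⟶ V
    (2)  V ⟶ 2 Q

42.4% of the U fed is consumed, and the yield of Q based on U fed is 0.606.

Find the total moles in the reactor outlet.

137 mol/min

Conversion of U: U consumed = 1ξ₁ = 0.424 × 105 → ξ₁ = 44.52 mol/min.
Yield of Q: 2ξ₂ / 105 = 0.606 → ξ₂ = 31.81 mol/min.
Outlet amounts (n = n₀ + Σ ν·ξ):
  U: 105 − 1(44.52) = 60.48
  V: 0 + 1(44.52) − 1(31.81) = 12.7
  Q: 0 + 2(31.81) = 63.63
Total out = 60.48 + 12.7 + 63.63 = 136.8 mol/min.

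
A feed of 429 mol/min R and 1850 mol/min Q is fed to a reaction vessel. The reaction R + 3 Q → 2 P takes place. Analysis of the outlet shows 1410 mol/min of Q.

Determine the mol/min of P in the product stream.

293 mol/min

For Q: n = n₀ − 3ξ → 1410 = 1850 − 3ξ, giving ξ = 146.7 mol/min.
Outlet amounts (n = n₀ + ν ξ):
  R: 429 − 1(146.7) = 282.3
  Q: 1850 − 3(146.7) = 1410
  P: 0 + 2(146.7) = 293.3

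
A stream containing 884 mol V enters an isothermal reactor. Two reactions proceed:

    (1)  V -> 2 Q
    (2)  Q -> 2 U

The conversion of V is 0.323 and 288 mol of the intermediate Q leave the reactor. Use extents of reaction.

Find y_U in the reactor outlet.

0.39

Conversion of V: V consumed = 1ξ₁ = 0.323 × 884 → ξ₁ = 285.5 mol.
Q balance: n_Q = 0 + 2ξ₁ − 1ξ₂ = 288 → ξ₂ = (2·285.5 − 288)/1 = 283.1 mol.
Outlet amounts (n = n₀ + Σ ν·ξ):
  V: 884 − 1(285.5) = 598.5
  Q: 0 + 2(285.5) − 1(283.1) = 288
  U: 0 + 2(283.1) = 566.1
Total out = 1453 mol; y_U = 566.1 / 1453 = 0.3897.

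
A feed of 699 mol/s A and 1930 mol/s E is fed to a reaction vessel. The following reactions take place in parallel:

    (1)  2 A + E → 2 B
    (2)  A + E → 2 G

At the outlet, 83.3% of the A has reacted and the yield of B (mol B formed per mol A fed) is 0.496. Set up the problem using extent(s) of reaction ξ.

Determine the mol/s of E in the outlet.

Yield of B: 2ξ₁ / 699 = 0.496 → ξ₁ = 173.4 mol/s.
Conversion of A: 2ξ₁ + 1ξ₂ = 0.833 × 699 = 582.3 → ξ₂ = 235.6 mol/s.
Outlet amounts (n = n₀ + Σ ν·ξ):
  A: 699 − 2(173.4) − 1(235.6) = 116.7
  E: 1930 − 1(173.4) − 1(235.6) = 1521
  B: 0 + 2(173.4) = 346.7
  G: 0 + 2(235.6) = 471.1

1520 mol/s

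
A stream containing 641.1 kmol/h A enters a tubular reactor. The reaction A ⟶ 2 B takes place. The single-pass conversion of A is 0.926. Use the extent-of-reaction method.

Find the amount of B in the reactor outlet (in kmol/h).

A reacted = 0.926 × 641.1 = 593.7 kmol/h; ν_A = −1, so ξ = 593.7/1 = 593.7 kmol/h.
Outlet amounts (n = n₀ + ν ξ):
  A: 641.1 − 1(593.7) = 47.44
  B: 0 + 2(593.7) = 1187

1190 kmol/h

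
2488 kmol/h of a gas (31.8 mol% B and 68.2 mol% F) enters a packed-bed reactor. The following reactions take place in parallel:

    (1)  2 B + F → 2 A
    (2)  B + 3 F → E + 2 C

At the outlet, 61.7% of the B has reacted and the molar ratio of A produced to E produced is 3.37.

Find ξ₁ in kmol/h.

Conversion of B: B consumed = 0.617 × 791.2 = 488.2 kmol/h = 2ξ₁ + 1ξ₂.
Selectivity: 2ξ₁ / (1ξ₂) = 3.37 → ξ₁ = 1.685 ξ₂.
Substitute: (2·1.685 + 1) ξ₂ = 488.2 → ξ₂ = 111.7 kmol/h, ξ₁ = 188.2 kmol/h.
Outlet amounts (n = n₀ + Σ ν·ξ):
  B: 791.2 − 2(188.2) − 1(111.7) = 303
  F: 1697 − 1(188.2) − 3(111.7) = 1173
  A: 0 + 2(188.2) = 376.5
  E: 0 + 1(111.7) = 111.7
  C: 0 + 2(111.7) = 223.4

ξ₁ = 188 kmol/h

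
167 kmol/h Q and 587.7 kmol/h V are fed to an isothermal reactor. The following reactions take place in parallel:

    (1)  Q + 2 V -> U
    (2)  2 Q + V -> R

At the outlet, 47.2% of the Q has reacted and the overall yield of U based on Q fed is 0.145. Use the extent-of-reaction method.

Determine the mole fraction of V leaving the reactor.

Yield of U: 1ξ₁ / 167 = 0.145 → ξ₁ = 24.21 kmol/h.
Conversion of Q: 1ξ₁ + 2ξ₂ = 0.472 × 167 = 78.82 → ξ₂ = 27.3 kmol/h.
Outlet amounts (n = n₀ + Σ ν·ξ):
  Q: 167 − 1(24.21) − 2(27.3) = 88.18
  V: 587.7 − 2(24.21) − 1(27.3) = 512
  U: 0 + 1(24.21) = 24.21
  R: 0 + 1(27.3) = 27.3
Total out = 651.7 kmol/h; y_V = 512 / 651.7 = 0.7856.

0.786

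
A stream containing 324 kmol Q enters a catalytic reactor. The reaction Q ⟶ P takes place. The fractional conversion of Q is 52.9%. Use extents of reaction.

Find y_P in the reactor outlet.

0.529

Q reacted = 0.529 × 324 = 171.4 kmol; ν_Q = −1, so ξ = 171.4/1 = 171.4 kmol.
Outlet amounts (n = n₀ + ν ξ):
  Q: 324 − 1(171.4) = 152.6
  P: 0 + 1(171.4) = 171.4
Total out = 324 kmol; y_P = 171.4 / 324 = 0.529.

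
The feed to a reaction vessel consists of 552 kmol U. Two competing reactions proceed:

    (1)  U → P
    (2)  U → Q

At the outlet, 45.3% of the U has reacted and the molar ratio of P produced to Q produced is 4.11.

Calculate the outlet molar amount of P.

Conversion of U: U consumed = 0.453 × 552 = 250.1 kmol = 1ξ₁ + 1ξ₂.
Selectivity: 1ξ₁ / (1ξ₂) = 4.11 → ξ₁ = 4.11 ξ₂.
Substitute: (1·4.11 + 1) ξ₂ = 250.1 → ξ₂ = 48.93 kmol, ξ₁ = 201.1 kmol.
Outlet amounts (n = n₀ + Σ ν·ξ):
  U: 552 − 1(201.1) − 1(48.93) = 301.9
  P: 0 + 1(201.1) = 201.1
  Q: 0 + 1(48.93) = 48.93

201 kmol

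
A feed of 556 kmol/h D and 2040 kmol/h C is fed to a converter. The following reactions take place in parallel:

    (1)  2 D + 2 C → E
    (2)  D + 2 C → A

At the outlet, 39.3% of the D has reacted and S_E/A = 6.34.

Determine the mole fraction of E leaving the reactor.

Conversion of D: D consumed = 0.393 × 556 = 218.5 kmol/h = 2ξ₁ + 1ξ₂.
Selectivity: 1ξ₁ / (1ξ₂) = 6.34 → ξ₁ = 6.34 ξ₂.
Substitute: (2·6.34 + 1) ξ₂ = 218.5 → ξ₂ = 15.97 kmol/h, ξ₁ = 101.3 kmol/h.
Outlet amounts (n = n₀ + Σ ν·ξ):
  D: 556 − 2(101.3) − 1(15.97) = 337.5
  C: 2040 − 2(101.3) − 2(15.97) = 1806
  E: 0 + 1(101.3) = 101.3
  A: 0 + 1(15.97) = 15.97
Total out = 2260 kmol/h; y_E = 101.3 / 2260 = 0.0448.

0.0448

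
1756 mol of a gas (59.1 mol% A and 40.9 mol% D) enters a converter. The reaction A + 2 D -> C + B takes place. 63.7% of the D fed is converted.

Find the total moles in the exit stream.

D reacted = 0.637 × 718.2 = 457.5 mol; ν_D = −2, so ξ = 457.5/2 = 228.7 mol.
Outlet amounts (n = n₀ + ν ξ):
  A: 1038 − 1(228.7) = 809
  D: 718.2 − 2(228.7) = 260.7
  C: 0 + 1(228.7) = 228.7
  B: 0 + 1(228.7) = 228.7
Total out = 809 + 260.7 + 228.7 + 228.7 = 1527 mol.

1530 mol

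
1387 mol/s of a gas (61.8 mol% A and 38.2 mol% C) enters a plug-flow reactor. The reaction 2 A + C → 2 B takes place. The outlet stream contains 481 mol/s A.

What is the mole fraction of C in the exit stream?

0.285

For A: n = n₀ − 2ξ → 481 = 857.2 − 2ξ, giving ξ = 188.1 mol/s.
Outlet amounts (n = n₀ + ν ξ):
  A: 857.2 − 2(188.1) = 481
  C: 529.8 − 1(188.1) = 341.8
  B: 0 + 2(188.1) = 376.2
Total out = 1199 mol/s; y_C = 341.8 / 1199 = 0.285.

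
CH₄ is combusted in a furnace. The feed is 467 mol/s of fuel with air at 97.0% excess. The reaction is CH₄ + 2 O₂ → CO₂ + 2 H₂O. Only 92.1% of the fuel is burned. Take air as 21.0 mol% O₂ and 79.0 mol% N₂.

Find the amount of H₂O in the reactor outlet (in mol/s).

Stoichiometric O₂ = 2 × 467 = 934 mol/s; O₂ fed = 934 × 1.970 = 1840 mol/s.
N₂ fed = 1840 × 79/21 = 6922 mol/s.
Fuel reacted = 0.921 × 467 → ξ = 430.1 mol/s.
Outlet (n = n₀ + ν ξ):
  CH₄: 467 − 1(430.1) = 36.89
  O₂: 1840 − 2(430.1) = 979.8
  N₂: 6922 (inert)
  CO₂: 0 + 1(430.1) = 430.1
  H₂O: 0 + 2(430.1) = 860.2

860 mol/s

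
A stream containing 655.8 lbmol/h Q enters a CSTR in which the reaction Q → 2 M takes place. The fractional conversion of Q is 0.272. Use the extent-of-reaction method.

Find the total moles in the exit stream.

834 lbmol/h

Q reacted = 0.272 × 655.8 = 178.4 lbmol/h; ν_Q = −1, so ξ = 178.4/1 = 178.4 lbmol/h.
Outlet amounts (n = n₀ + ν ξ):
  Q: 655.8 − 1(178.4) = 477.4
  M: 0 + 2(178.4) = 356.8
Total out = 477.4 + 356.8 = 834.2 lbmol/h.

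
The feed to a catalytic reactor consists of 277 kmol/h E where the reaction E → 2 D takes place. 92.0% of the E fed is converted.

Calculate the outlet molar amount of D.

510 kmol/h

E reacted = 0.92 × 277 = 254.8 kmol/h; ν_E = −1, so ξ = 254.8/1 = 254.8 kmol/h.
Outlet amounts (n = n₀ + ν ξ):
  E: 277 − 1(254.8) = 22.16
  D: 0 + 2(254.8) = 509.7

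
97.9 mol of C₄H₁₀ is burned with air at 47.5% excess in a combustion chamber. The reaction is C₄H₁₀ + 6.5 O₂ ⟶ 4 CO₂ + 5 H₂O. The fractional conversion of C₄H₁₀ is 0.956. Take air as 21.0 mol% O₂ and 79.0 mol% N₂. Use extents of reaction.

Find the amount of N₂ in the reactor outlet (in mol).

3530 mol

Stoichiometric O₂ = 6.5 × 97.9 = 636.4 mol; O₂ fed = 636.4 × 1.475 = 938.6 mol.
N₂ fed = 938.6 × 79/21 = 3531 mol.
Fuel reacted = 0.956 × 97.9 → ξ = 93.59 mol.
Outlet (n = n₀ + ν ξ):
  C₄H₁₀: 97.9 − 1(93.59) = 4.308
  O₂: 938.6 − 6.5(93.59) = 330.3
  N₂: 3531 (inert)
  CO₂: 0 + 4(93.59) = 374.4
  H₂O: 0 + 5(93.59) = 468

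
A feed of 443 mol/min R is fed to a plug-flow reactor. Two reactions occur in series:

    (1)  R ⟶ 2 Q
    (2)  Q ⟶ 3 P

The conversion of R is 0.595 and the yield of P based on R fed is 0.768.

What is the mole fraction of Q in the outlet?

0.443

Conversion of R: R consumed = 1ξ₁ = 0.595 × 443 → ξ₁ = 263.6 mol/min.
Yield of P: 3ξ₂ / 443 = 0.768 → ξ₂ = 113.4 mol/min.
Outlet amounts (n = n₀ + Σ ν·ξ):
  R: 443 − 1(263.6) = 179.4
  Q: 0 + 2(263.6) − 1(113.4) = 413.8
  P: 0 + 3(113.4) = 340.2
Total out = 933.4 mol/min; y_Q = 413.8 / 933.4 = 0.4433.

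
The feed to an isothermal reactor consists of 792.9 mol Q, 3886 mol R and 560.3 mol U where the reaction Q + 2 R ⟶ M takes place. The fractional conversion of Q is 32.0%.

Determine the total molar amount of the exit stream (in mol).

4730 mol

Q reacted = 0.32 × 792.9 = 253.7 mol; ν_Q = −1, so ξ = 253.7/1 = 253.7 mol.
Outlet amounts (n = n₀ + ν ξ):
  Q: 792.9 − 1(253.7) = 539.2
  R: 3886 − 2(253.7) = 3379
  M: 0 + 1(253.7) = 253.7
  U: 560.3 (inert)
Total out = 539.2 + 3379 + 253.7 + 560.3 = 4732 mol.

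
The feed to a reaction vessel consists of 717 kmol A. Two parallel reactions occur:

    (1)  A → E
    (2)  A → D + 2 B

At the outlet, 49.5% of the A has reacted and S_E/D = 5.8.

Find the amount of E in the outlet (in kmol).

303 kmol

Conversion of A: A consumed = 0.495 × 717 = 354.9 kmol = 1ξ₁ + 1ξ₂.
Selectivity: 1ξ₁ / (1ξ₂) = 5.8 → ξ₁ = 5.8 ξ₂.
Substitute: (1·5.8 + 1) ξ₂ = 354.9 → ξ₂ = 52.19 kmol, ξ₁ = 302.7 kmol.
Outlet amounts (n = n₀ + Σ ν·ξ):
  A: 717 − 1(302.7) − 1(52.19) = 362.1
  E: 0 + 1(302.7) = 302.7
  D: 0 + 1(52.19) = 52.19
  B: 0 + 2(52.19) = 104.4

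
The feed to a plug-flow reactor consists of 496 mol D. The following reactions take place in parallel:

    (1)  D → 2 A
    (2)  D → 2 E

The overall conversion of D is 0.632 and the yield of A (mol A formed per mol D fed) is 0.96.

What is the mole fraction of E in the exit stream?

Yield of A: 2ξ₁ / 496 = 0.96 → ξ₁ = 238.1 mol.
Conversion of D: 1ξ₁ + 1ξ₂ = 0.632 × 496 = 313.5 → ξ₂ = 75.39 mol.
Outlet amounts (n = n₀ + Σ ν·ξ):
  D: 496 − 1(238.1) − 1(75.39) = 182.5
  A: 0 + 2(238.1) = 476.2
  E: 0 + 2(75.39) = 150.8
Total out = 809.5 mol; y_E = 150.8 / 809.5 = 0.1863.

0.186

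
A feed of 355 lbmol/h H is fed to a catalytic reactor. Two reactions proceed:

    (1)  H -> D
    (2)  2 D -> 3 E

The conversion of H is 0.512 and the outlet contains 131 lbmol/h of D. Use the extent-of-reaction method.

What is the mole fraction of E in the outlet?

Conversion of H: H consumed = 1ξ₁ = 0.512 × 355 → ξ₁ = 181.8 lbmol/h.
D balance: n_D = 0 + 1ξ₁ − 2ξ₂ = 131 → ξ₂ = (1·181.8 − 131)/2 = 25.38 lbmol/h.
Outlet amounts (n = n₀ + Σ ν·ξ):
  H: 355 − 1(181.8) = 173.2
  D: 0 + 1(181.8) − 2(25.38) = 131
  E: 0 + 3(25.38) = 76.14
Total out = 380.4 lbmol/h; y_E = 76.14 / 380.4 = 0.2002.

0.2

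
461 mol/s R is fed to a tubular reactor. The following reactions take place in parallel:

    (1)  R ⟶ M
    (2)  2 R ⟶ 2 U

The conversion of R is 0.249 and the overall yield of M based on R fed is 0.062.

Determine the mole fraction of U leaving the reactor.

0.187

Yield of M: 1ξ₁ / 461 = 0.062 → ξ₁ = 28.58 mol/s.
Conversion of R: 1ξ₁ + 2ξ₂ = 0.249 × 461 = 114.8 → ξ₂ = 43.1 mol/s.
Outlet amounts (n = n₀ + Σ ν·ξ):
  R: 461 − 1(28.58) − 2(43.1) = 346.2
  M: 0 + 1(28.58) = 28.58
  U: 0 + 2(43.1) = 86.21
Total out = 461 mol/s; y_U = 86.21 / 461 = 0.187.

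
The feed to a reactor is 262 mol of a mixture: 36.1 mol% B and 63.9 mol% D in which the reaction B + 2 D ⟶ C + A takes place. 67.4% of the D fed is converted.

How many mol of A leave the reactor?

56.4 mol

D reacted = 0.674 × 167.4 = 112.8 mol; ν_D = −2, so ξ = 112.8/2 = 56.42 mol.
Outlet amounts (n = n₀ + ν ξ):
  B: 94.58 − 1(56.42) = 38.16
  D: 167.4 − 2(56.42) = 54.58
  C: 0 + 1(56.42) = 56.42
  A: 0 + 1(56.42) = 56.42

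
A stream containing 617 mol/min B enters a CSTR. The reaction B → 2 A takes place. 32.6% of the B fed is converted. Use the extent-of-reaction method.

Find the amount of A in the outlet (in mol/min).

B reacted = 0.326 × 617 = 201.1 mol/min; ν_B = −1, so ξ = 201.1/1 = 201.1 mol/min.
Outlet amounts (n = n₀ + ν ξ):
  B: 617 − 1(201.1) = 415.9
  A: 0 + 2(201.1) = 402.3

402 mol/min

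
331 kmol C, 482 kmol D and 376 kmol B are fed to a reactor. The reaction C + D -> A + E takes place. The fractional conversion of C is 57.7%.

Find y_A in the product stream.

C reacted = 0.577 × 331 = 191 kmol; ν_C = −1, so ξ = 191/1 = 191 kmol.
Outlet amounts (n = n₀ + ν ξ):
  C: 331 − 1(191) = 140
  D: 482 − 1(191) = 291
  A: 0 + 1(191) = 191
  E: 0 + 1(191) = 191
  B: 376 (inert)
Total out = 1189 kmol; y_A = 191 / 1189 = 0.1606.

0.161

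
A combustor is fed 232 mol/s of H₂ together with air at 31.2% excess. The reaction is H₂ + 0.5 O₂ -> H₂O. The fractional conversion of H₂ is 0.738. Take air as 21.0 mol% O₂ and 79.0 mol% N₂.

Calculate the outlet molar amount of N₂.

Stoichiometric O₂ = 0.5 × 232 = 116 mol/s; O₂ fed = 116 × 1.312 = 152.2 mol/s.
N₂ fed = 152.2 × 79/21 = 572.5 mol/s.
Fuel reacted = 0.738 × 232 → ξ = 171.2 mol/s.
Outlet (n = n₀ + ν ξ):
  H₂: 232 − 1(171.2) = 60.78
  O₂: 152.2 − 0.5(171.2) = 66.58
  N₂: 572.5 (inert)
  H₂O: 0 + 1(171.2) = 171.2

573 mol/s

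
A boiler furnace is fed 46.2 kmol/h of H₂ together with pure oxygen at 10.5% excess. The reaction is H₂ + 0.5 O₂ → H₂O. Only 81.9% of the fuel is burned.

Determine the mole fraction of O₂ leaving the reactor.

0.125

Stoichiometric O₂ = 0.5 × 46.2 = 23.1 kmol/h; O₂ fed = 23.1 × 1.105 = 25.53 kmol/h.
Fuel reacted = 0.819 × 46.2 → ξ = 37.84 kmol/h.
Outlet (n = n₀ + ν ξ):
  H₂: 46.2 − 1(37.84) = 8.362
  O₂: 25.53 − 0.5(37.84) = 6.607
  H₂O: 0 + 1(37.84) = 37.84
Total out = 52.81 kmol/h; y_O₂ = 6.607 / 52.81 = 0.1251.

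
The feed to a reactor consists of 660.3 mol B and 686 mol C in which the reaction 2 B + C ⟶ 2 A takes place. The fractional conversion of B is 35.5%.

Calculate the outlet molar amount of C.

569 mol

B reacted = 0.355 × 660.3 = 234.4 mol; ν_B = −2, so ξ = 234.4/2 = 117.2 mol.
Outlet amounts (n = n₀ + ν ξ):
  B: 660.3 − 2(117.2) = 425.9
  C: 686 − 1(117.2) = 568.8
  A: 0 + 2(117.2) = 234.4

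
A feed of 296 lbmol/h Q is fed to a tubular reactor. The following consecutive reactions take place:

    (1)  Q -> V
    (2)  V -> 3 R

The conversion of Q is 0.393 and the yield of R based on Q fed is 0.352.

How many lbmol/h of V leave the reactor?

81.6 lbmol/h

Conversion of Q: Q consumed = 1ξ₁ = 0.393 × 296 → ξ₁ = 116.3 lbmol/h.
Yield of R: 3ξ₂ / 296 = 0.352 → ξ₂ = 34.73 lbmol/h.
Outlet amounts (n = n₀ + Σ ν·ξ):
  Q: 296 − 1(116.3) = 179.7
  V: 0 + 1(116.3) − 1(34.73) = 81.6
  R: 0 + 3(34.73) = 104.2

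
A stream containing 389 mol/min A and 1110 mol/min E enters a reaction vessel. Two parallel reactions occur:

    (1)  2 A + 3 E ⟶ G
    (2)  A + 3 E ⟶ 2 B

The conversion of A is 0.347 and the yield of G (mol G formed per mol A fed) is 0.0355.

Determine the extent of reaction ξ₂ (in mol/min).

ξ₂ = 107 mol/min

Yield of G: 1ξ₁ / 389 = 0.0355 → ξ₁ = 13.81 mol/min.
Conversion of A: 2ξ₁ + 1ξ₂ = 0.347 × 389 = 135 → ξ₂ = 107.4 mol/min.
Outlet amounts (n = n₀ + Σ ν·ξ):
  A: 389 − 2(13.81) − 1(107.4) = 254
  E: 1110 − 3(13.81) − 3(107.4) = 746.5
  G: 0 + 1(13.81) = 13.81
  B: 0 + 2(107.4) = 214.7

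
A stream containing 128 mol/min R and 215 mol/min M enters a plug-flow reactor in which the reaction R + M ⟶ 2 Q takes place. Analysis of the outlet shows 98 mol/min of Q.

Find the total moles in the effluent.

343 mol/min

For Q: n = n₀ + 2ξ → 98 = 0 + 2ξ, giving ξ = 49 mol/min.
Outlet amounts (n = n₀ + ν ξ):
  R: 128 − 1(49) = 79
  M: 215 − 1(49) = 166
  Q: 0 + 2(49) = 98
Total out = 79 + 166 + 98 = 343 mol/min.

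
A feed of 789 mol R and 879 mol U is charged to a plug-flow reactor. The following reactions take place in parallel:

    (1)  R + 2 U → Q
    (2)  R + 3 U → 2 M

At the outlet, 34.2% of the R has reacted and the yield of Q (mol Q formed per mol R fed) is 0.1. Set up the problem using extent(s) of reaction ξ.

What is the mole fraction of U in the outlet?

Yield of Q: 1ξ₁ / 789 = 0.1 → ξ₁ = 78.9 mol.
Conversion of R: 1ξ₁ + 1ξ₂ = 0.342 × 789 = 269.8 → ξ₂ = 190.9 mol.
Outlet amounts (n = n₀ + Σ ν·ξ):
  R: 789 − 1(78.9) − 1(190.9) = 519.2
  U: 879 − 2(78.9) − 3(190.9) = 148.4
  Q: 0 + 1(78.9) = 78.9
  M: 0 + 2(190.9) = 381.9
Total out = 1128 mol; y_U = 148.4 / 1128 = 0.1315.

0.132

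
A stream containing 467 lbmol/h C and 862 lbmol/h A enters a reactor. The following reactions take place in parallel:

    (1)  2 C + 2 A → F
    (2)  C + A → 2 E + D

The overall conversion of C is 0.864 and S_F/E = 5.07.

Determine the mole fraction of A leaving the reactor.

Conversion of C: C consumed = 0.864 × 467 = 403.5 lbmol/h = 2ξ₁ + 1ξ₂.
Selectivity: 1ξ₁ / (2ξ₂) = 5.07 → ξ₁ = 10.14 ξ₂.
Substitute: (2·10.14 + 1) ξ₂ = 403.5 → ξ₂ = 18.96 lbmol/h, ξ₁ = 192.3 lbmol/h.
Outlet amounts (n = n₀ + Σ ν·ξ):
  C: 467 − 2(192.3) − 1(18.96) = 63.51
  A: 862 − 2(192.3) − 1(18.96) = 458.5
  F: 0 + 1(192.3) = 192.3
  E: 0 + 2(18.96) = 37.92
  D: 0 + 1(18.96) = 18.96
Total out = 771.2 lbmol/h; y_A = 458.5 / 771.2 = 0.5946.

0.595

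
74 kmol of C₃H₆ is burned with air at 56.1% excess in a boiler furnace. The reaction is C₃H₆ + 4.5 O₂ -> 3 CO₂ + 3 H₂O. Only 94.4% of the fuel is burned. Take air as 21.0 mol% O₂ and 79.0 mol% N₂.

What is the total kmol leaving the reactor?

2580 kmol

Stoichiometric O₂ = 4.5 × 74 = 333 kmol; O₂ fed = 333 × 1.561 = 519.8 kmol.
N₂ fed = 519.8 × 79/21 = 1955 kmol.
Fuel reacted = 0.944 × 74 → ξ = 69.86 kmol.
Outlet (n = n₀ + ν ξ):
  C₃H₆: 74 − 1(69.86) = 4.144
  O₂: 519.8 − 4.5(69.86) = 205.5
  N₂: 1955 (inert)
  CO₂: 0 + 3(69.86) = 209.6
  H₂O: 0 + 3(69.86) = 209.6
Total out = 4.144 + 205.5 + 1955 + 209.6 + 209.6 = 2584 kmol.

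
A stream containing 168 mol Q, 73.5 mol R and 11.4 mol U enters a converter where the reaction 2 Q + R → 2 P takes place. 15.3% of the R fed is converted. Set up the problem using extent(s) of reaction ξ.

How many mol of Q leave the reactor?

R reacted = 0.153 × 73.5 = 11.25 mol; ν_R = −1, so ξ = 11.25/1 = 11.25 mol.
Outlet amounts (n = n₀ + ν ξ):
  Q: 168 − 2(11.25) = 145.5
  R: 73.5 − 1(11.25) = 62.25
  P: 0 + 2(11.25) = 22.49
  U: 11.4 (inert)

146 mol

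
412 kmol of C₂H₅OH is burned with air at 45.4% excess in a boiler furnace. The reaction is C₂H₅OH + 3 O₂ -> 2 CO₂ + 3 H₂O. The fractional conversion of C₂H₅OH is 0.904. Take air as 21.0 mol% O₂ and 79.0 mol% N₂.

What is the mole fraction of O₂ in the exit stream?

Stoichiometric O₂ = 3 × 412 = 1236 kmol; O₂ fed = 1236 × 1.454 = 1797 kmol.
N₂ fed = 1797 × 79/21 = 6761 kmol.
Fuel reacted = 0.904 × 412 → ξ = 372.4 kmol.
Outlet (n = n₀ + ν ξ):
  C₂H₅OH: 412 − 1(372.4) = 39.55
  O₂: 1797 − 3(372.4) = 679.8
  N₂: 6761 (inert)
  CO₂: 0 + 2(372.4) = 744.9
  H₂O: 0 + 3(372.4) = 1117
Total out = 9342 kmol; y_O₂ = 679.8 / 9342 = 0.07277.

0.0728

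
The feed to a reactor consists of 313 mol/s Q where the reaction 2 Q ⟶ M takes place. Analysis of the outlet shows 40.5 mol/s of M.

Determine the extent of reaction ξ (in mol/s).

For M: n = n₀ + 1ξ → 40.5 = 0 + 1ξ, giving ξ = 40.5 mol/s.
Outlet amounts (n = n₀ + ν ξ):
  Q: 313 − 2(40.5) = 232
  M: 0 + 1(40.5) = 40.5

ξ = 40.5 mol/s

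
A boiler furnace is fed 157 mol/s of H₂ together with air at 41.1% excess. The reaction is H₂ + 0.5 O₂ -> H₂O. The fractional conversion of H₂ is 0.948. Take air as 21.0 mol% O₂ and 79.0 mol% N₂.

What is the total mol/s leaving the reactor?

Stoichiometric O₂ = 0.5 × 157 = 78.5 mol/s; O₂ fed = 78.5 × 1.411 = 110.8 mol/s.
N₂ fed = 110.8 × 79/21 = 416.7 mol/s.
Fuel reacted = 0.948 × 157 → ξ = 148.8 mol/s.
Outlet (n = n₀ + ν ξ):
  H₂: 157 − 1(148.8) = 8.164
  O₂: 110.8 − 0.5(148.8) = 36.35
  N₂: 416.7 (inert)
  H₂O: 0 + 1(148.8) = 148.8
Total out = 8.164 + 36.35 + 416.7 + 148.8 = 610 mol/s.

610 mol/s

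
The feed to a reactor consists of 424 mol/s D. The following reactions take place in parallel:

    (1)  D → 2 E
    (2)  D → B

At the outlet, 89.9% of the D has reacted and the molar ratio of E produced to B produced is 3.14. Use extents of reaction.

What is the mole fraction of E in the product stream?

0.709

Conversion of D: D consumed = 0.899 × 424 = 381.2 mol/s = 1ξ₁ + 1ξ₂.
Selectivity: 2ξ₁ / (1ξ₂) = 3.14 → ξ₁ = 1.57 ξ₂.
Substitute: (1·1.57 + 1) ξ₂ = 381.2 → ξ₂ = 148.3 mol/s, ξ₁ = 232.9 mol/s.
Outlet amounts (n = n₀ + Σ ν·ξ):
  D: 424 − 1(232.9) − 1(148.3) = 42.82
  E: 0 + 2(232.9) = 465.7
  B: 0 + 1(148.3) = 148.3
Total out = 656.9 mol/s; y_E = 465.7 / 656.9 = 0.709.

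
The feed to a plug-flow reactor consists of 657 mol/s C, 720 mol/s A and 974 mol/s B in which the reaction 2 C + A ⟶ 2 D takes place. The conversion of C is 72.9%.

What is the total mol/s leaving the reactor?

C reacted = 0.729 × 657 = 479 mol/s; ν_C = −2, so ξ = 479/2 = 239.5 mol/s.
Outlet amounts (n = n₀ + ν ξ):
  C: 657 − 2(239.5) = 178
  A: 720 − 1(239.5) = 480.5
  D: 0 + 2(239.5) = 479
  B: 974 (inert)
Total out = 178 + 480.5 + 479 + 974 = 2112 mol/s.

2110 mol/s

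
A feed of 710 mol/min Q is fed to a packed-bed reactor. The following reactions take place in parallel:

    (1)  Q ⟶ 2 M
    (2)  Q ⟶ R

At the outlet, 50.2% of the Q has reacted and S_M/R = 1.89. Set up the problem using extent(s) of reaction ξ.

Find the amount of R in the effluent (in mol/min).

Conversion of Q: Q consumed = 0.502 × 710 = 356.4 mol/min = 1ξ₁ + 1ξ₂.
Selectivity: 2ξ₁ / (1ξ₂) = 1.89 → ξ₁ = 0.945 ξ₂.
Substitute: (1·0.945 + 1) ξ₂ = 356.4 → ξ₂ = 183.2 mol/min, ξ₁ = 173.2 mol/min.
Outlet amounts (n = n₀ + Σ ν·ξ):
  Q: 710 − 1(173.2) − 1(183.2) = 353.6
  M: 0 + 2(173.2) = 346.3
  R: 0 + 1(183.2) = 183.2

183 mol/min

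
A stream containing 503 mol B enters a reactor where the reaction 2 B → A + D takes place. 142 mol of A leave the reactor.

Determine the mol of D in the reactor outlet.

142 mol

For A: n = n₀ + 1ξ → 142 = 0 + 1ξ, giving ξ = 142 mol.
Outlet amounts (n = n₀ + ν ξ):
  B: 503 − 2(142) = 219
  A: 0 + 1(142) = 142
  D: 0 + 1(142) = 142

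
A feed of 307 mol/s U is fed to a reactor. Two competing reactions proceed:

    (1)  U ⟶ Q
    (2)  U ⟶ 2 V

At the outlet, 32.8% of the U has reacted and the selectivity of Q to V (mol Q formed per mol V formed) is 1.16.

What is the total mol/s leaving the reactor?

Conversion of U: U consumed = 0.328 × 307 = 100.7 mol/s = 1ξ₁ + 1ξ₂.
Selectivity: 1ξ₁ / (2ξ₂) = 1.16 → ξ₁ = 2.32 ξ₂.
Substitute: (1·2.32 + 1) ξ₂ = 100.7 → ξ₂ = 30.33 mol/s, ξ₁ = 70.37 mol/s.
Outlet amounts (n = n₀ + Σ ν·ξ):
  U: 307 − 1(70.37) − 1(30.33) = 206.3
  Q: 0 + 1(70.37) = 70.37
  V: 0 + 2(30.33) = 60.66
Total out = 206.3 + 70.37 + 60.66 = 337.3 mol/s.

337 mol/s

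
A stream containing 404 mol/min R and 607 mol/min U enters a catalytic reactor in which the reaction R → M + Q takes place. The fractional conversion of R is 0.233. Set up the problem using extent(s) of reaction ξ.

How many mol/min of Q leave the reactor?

R reacted = 0.233 × 404 = 94.13 mol/min; ν_R = −1, so ξ = 94.13/1 = 94.13 mol/min.
Outlet amounts (n = n₀ + ν ξ):
  R: 404 − 1(94.13) = 309.9
  M: 0 + 1(94.13) = 94.13
  Q: 0 + 1(94.13) = 94.13
  U: 607 (inert)

94.1 mol/min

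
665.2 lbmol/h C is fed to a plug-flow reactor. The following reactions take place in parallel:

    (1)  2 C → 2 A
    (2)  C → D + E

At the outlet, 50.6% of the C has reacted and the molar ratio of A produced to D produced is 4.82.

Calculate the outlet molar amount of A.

279 lbmol/h

Conversion of C: C consumed = 0.506 × 665.2 = 336.6 lbmol/h = 2ξ₁ + 1ξ₂.
Selectivity: 2ξ₁ / (1ξ₂) = 4.82 → ξ₁ = 2.41 ξ₂.
Substitute: (2·2.41 + 1) ξ₂ = 336.6 → ξ₂ = 57.83 lbmol/h, ξ₁ = 139.4 lbmol/h.
Outlet amounts (n = n₀ + Σ ν·ξ):
  C: 665.2 − 2(139.4) − 1(57.83) = 328.6
  A: 0 + 2(139.4) = 278.8
  D: 0 + 1(57.83) = 57.83
  E: 0 + 1(57.83) = 57.83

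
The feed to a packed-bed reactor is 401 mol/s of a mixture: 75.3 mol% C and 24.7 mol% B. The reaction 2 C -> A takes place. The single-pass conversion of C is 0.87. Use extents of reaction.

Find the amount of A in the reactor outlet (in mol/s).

C reacted = 0.87 × 302 = 262.7 mol/s; ν_C = −2, so ξ = 262.7/2 = 131.3 mol/s.
Outlet amounts (n = n₀ + ν ξ):
  C: 302 − 2(131.3) = 39.25
  A: 0 + 1(131.3) = 131.3
  B: 99.05 (inert)

131 mol/s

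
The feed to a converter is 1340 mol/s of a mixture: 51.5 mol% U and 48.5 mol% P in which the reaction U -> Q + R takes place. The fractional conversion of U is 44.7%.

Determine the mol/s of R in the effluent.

U reacted = 0.447 × 690.1 = 308.5 mol/s; ν_U = −1, so ξ = 308.5/1 = 308.5 mol/s.
Outlet amounts (n = n₀ + ν ξ):
  U: 690.1 − 1(308.5) = 381.6
  Q: 0 + 1(308.5) = 308.5
  R: 0 + 1(308.5) = 308.5
  P: 649.9 (inert)

308 mol/s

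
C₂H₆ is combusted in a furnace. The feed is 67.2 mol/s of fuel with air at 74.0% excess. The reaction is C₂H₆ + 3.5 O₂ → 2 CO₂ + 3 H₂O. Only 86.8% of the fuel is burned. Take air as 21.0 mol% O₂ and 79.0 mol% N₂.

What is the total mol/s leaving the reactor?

Stoichiometric O₂ = 3.5 × 67.2 = 235.2 mol/s; O₂ fed = 235.2 × 1.740 = 409.2 mol/s.
N₂ fed = 409.2 × 79/21 = 1540 mol/s.
Fuel reacted = 0.868 × 67.2 → ξ = 58.33 mol/s.
Outlet (n = n₀ + ν ξ):
  C₂H₆: 67.2 − 1(58.33) = 8.87
  O₂: 409.2 − 3.5(58.33) = 205.1
  N₂: 1540 (inert)
  CO₂: 0 + 2(58.33) = 116.7
  H₂O: 0 + 3(58.33) = 175
Total out = 8.87 + 205.1 + 1540 + 116.7 + 175 = 2045 mol/s.

2050 mol/s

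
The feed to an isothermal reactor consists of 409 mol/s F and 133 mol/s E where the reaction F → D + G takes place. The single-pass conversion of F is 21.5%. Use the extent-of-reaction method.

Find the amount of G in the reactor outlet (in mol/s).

F reacted = 0.215 × 409 = 87.94 mol/s; ν_F = −1, so ξ = 87.94/1 = 87.94 mol/s.
Outlet amounts (n = n₀ + ν ξ):
  F: 409 − 1(87.94) = 321.1
  D: 0 + 1(87.94) = 87.94
  G: 0 + 1(87.94) = 87.94
  E: 133 (inert)

87.9 mol/s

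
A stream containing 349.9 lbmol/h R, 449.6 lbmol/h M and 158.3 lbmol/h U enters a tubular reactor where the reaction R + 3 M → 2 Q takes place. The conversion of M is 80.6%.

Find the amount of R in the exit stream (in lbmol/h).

229 lbmol/h

M reacted = 0.806 × 449.6 = 362.4 lbmol/h; ν_M = −3, so ξ = 362.4/3 = 120.8 lbmol/h.
Outlet amounts (n = n₀ + ν ξ):
  R: 349.9 − 1(120.8) = 229.1
  M: 449.6 − 3(120.8) = 87.22
  Q: 0 + 2(120.8) = 241.6
  U: 158.3 (inert)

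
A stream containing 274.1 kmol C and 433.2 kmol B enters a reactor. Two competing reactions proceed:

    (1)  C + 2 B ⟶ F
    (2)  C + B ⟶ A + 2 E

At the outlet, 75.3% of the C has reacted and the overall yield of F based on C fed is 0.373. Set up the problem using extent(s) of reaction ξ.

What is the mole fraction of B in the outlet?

Yield of F: 1ξ₁ / 274.1 = 0.373 → ξ₁ = 102.2 kmol.
Conversion of C: 1ξ₁ + 1ξ₂ = 0.753 × 274.1 = 206.4 → ξ₂ = 104.2 kmol.
Outlet amounts (n = n₀ + Σ ν·ξ):
  C: 274.1 − 1(102.2) − 1(104.2) = 67.7
  B: 433.2 − 2(102.2) − 1(104.2) = 124.6
  F: 0 + 1(102.2) = 102.2
  A: 0 + 1(104.2) = 104.2
  E: 0 + 2(104.2) = 208.3
Total out = 607 kmol; y_B = 124.6 / 607 = 0.2052.

0.205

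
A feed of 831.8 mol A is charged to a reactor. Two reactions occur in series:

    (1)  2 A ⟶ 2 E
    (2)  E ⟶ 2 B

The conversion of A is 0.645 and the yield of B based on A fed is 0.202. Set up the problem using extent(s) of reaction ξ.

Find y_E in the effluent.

Conversion of A: A consumed = 2ξ₁ = 0.645 × 831.8 → ξ₁ = 268.3 mol.
Yield of B: 2ξ₂ / 831.8 = 0.202 → ξ₂ = 84.01 mol.
Outlet amounts (n = n₀ + Σ ν·ξ):
  A: 831.8 − 2(268.3) = 295.3
  E: 0 + 2(268.3) − 1(84.01) = 452.5
  B: 0 + 2(84.01) = 168
Total out = 915.8 mol; y_E = 452.5 / 915.8 = 0.4941.

0.494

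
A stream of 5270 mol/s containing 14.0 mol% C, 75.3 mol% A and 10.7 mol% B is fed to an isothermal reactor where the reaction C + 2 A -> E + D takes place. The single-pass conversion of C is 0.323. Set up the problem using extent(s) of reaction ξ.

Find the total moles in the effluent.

C reacted = 0.323 × 737.8 = 238.3 mol/s; ν_C = −1, so ξ = 238.3/1 = 238.3 mol/s.
Outlet amounts (n = n₀ + ν ξ):
  C: 737.8 − 1(238.3) = 499.5
  A: 3968 − 2(238.3) = 3492
  E: 0 + 1(238.3) = 238.3
  D: 0 + 1(238.3) = 238.3
  B: 563.9 (inert)
Total out = 499.5 + 3492 + 238.3 + 238.3 + 563.9 = 5032 mol/s.

5030 mol/s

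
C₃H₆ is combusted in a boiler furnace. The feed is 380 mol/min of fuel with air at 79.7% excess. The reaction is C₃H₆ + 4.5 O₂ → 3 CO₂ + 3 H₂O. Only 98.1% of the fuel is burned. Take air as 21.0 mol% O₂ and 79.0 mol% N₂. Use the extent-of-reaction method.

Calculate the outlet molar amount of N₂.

11600 mol/min

Stoichiometric O₂ = 4.5 × 380 = 1710 mol/min; O₂ fed = 1710 × 1.797 = 3073 mol/min.
N₂ fed = 3073 × 79/21 = 11560 mol/min.
Fuel reacted = 0.981 × 380 → ξ = 372.8 mol/min.
Outlet (n = n₀ + ν ξ):
  C₃H₆: 380 − 1(372.8) = 7.22
  O₂: 3073 − 4.5(372.8) = 1395
  N₂: 11560 (inert)
  CO₂: 0 + 3(372.8) = 1118
  H₂O: 0 + 3(372.8) = 1118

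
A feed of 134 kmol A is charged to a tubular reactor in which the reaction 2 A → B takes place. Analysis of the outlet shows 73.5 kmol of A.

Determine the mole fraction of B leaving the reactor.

0.292

For A: n = n₀ − 2ξ → 73.5 = 134 − 2ξ, giving ξ = 30.25 kmol.
Outlet amounts (n = n₀ + ν ξ):
  A: 134 − 2(30.25) = 73.5
  B: 0 + 1(30.25) = 30.25
Total out = 103.8 kmol; y_B = 30.25 / 103.8 = 0.2916.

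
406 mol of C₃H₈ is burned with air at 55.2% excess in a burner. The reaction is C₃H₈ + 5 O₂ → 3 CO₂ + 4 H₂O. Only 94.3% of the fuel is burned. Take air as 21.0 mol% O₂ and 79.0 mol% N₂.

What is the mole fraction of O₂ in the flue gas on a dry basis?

0.0867

Stoichiometric O₂ = 5 × 406 = 2030 mol; O₂ fed = 2030 × 1.552 = 3151 mol.
N₂ fed = 3151 × 79/21 = 11850 mol.
Fuel reacted = 0.943 × 406 → ξ = 382.9 mol.
Outlet (n = n₀ + ν ξ):
  C₃H₈: 406 − 1(382.9) = 23.14
  O₂: 3151 − 5(382.9) = 1236
  N₂: 11850 (inert)
  CO₂: 0 + 3(382.9) = 1149
  H₂O: 0 + 4(382.9) = 1531
Dry total = 14260 mol; y_O₂ (dry) = 1236 / 14260 = 0.08669.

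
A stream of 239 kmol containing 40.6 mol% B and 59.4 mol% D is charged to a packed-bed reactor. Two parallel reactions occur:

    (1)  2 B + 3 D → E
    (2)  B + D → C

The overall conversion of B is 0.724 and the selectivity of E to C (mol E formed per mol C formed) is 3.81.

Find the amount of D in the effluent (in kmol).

40.7 kmol

Conversion of B: B consumed = 0.724 × 97.03 = 70.25 kmol = 2ξ₁ + 1ξ₂.
Selectivity: 1ξ₁ / (1ξ₂) = 3.81 → ξ₁ = 3.81 ξ₂.
Substitute: (2·3.81 + 1) ξ₂ = 70.25 → ξ₂ = 8.15 kmol, ξ₁ = 31.05 kmol.
Outlet amounts (n = n₀ + Σ ν·ξ):
  B: 97.03 − 2(31.05) − 1(8.15) = 26.78
  D: 142 − 3(31.05) − 1(8.15) = 40.66
  E: 0 + 1(31.05) = 31.05
  C: 0 + 1(8.15) = 8.15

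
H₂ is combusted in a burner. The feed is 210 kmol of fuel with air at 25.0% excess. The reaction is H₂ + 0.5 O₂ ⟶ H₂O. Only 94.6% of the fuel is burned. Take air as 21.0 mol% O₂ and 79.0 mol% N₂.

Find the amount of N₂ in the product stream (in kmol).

494 kmol

Stoichiometric O₂ = 0.5 × 210 = 105 kmol; O₂ fed = 105 × 1.250 = 131.2 kmol.
N₂ fed = 131.2 × 79/21 = 493.8 kmol.
Fuel reacted = 0.946 × 210 → ξ = 198.7 kmol.
Outlet (n = n₀ + ν ξ):
  H₂: 210 − 1(198.7) = 11.34
  O₂: 131.2 − 0.5(198.7) = 31.92
  N₂: 493.8 (inert)
  H₂O: 0 + 1(198.7) = 198.7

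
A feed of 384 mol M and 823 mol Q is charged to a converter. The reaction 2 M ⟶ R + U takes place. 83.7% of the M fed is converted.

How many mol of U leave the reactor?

161 mol

M reacted = 0.837 × 384 = 321.4 mol; ν_M = −2, so ξ = 321.4/2 = 160.7 mol.
Outlet amounts (n = n₀ + ν ξ):
  M: 384 − 2(160.7) = 62.59
  R: 0 + 1(160.7) = 160.7
  U: 0 + 1(160.7) = 160.7
  Q: 823 (inert)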